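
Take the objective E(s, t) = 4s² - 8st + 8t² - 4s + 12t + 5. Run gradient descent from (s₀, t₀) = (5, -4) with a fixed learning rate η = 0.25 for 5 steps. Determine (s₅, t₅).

(-3904, 6315)

∇E = (8s - 8t - 4, -8s + 16t + 12)
Step 1: at (5, -4), ∇E = (68, -92) → (5, -4) − 0.25·(68, -92) = (-12, 19)
Step 2: at (-12, 19), ∇E = (-252, 412) → (-12, 19) − 0.25·(-252, 412) = (51, -84)
Step 3: at (51, -84), ∇E = (1076, -1740) → (51, -84) − 0.25·(1076, -1740) = (-218, 351)
Step 4: at (-218, 351), ∇E = (-4556, 7372) → (-218, 351) − 0.25·(-4556, 7372) = (921, -1492)
Step 5: at (921, -1492), ∇E = (19300, -31228) → (921, -1492) − 0.25·(19300, -31228) = (-3904, 6315)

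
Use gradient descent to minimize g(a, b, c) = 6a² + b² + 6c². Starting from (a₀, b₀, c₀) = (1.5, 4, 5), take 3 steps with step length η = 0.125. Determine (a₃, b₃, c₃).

∇g = (12a, 2b, 12c)
Step 1: at (1.5, 4, 5), ∇g = (18, 8, 60) → (1.5, 4, 5) − 0.125·(18, 8, 60) = (-0.75, 3, -2.5)
Step 2: at (-0.75, 3, -2.5), ∇g = (-9, 6, -30) → (-0.75, 3, -2.5) − 0.125·(-9, 6, -30) = (0.375, 2.25, 1.25)
Step 3: at (0.375, 2.25, 1.25), ∇g = (4.5, 4.5, 15) → (0.375, 2.25, 1.25) − 0.125·(4.5, 4.5, 15) = (-0.1875, 1.6875, -0.625)

(-0.1875, 1.6875, -0.625)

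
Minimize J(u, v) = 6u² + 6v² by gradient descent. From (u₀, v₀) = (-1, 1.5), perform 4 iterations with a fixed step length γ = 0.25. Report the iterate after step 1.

∇J = (12u, 12v)
Step 1: at (-1, 1.5), ∇J = (-12, 18) → (-1, 1.5) − 0.25·(-12, 18) = (2, -3)

(2, -3)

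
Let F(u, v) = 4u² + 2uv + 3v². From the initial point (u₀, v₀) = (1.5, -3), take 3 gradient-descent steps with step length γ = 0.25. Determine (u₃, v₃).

(0.5625, 0.375)

∇F = (8u + 2v, 2u + 6v)
(u₁, v₁) = (1.5, -3) − 0.25·(6, -15) = (0, 0.75)
(u₂, v₂) = (0, 0.75) − 0.25·(1.5, 4.5) = (-0.375, -0.375)
(u₃, v₃) = (-0.375, -0.375) − 0.25·(-3.75, -3) = (0.5625, 0.375)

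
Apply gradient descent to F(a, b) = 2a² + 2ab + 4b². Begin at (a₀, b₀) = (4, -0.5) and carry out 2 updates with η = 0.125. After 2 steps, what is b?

-0.53125

∇F = (4a + 2b, 2a + 8b)
Step 1: at (4, -0.5), ∇F = (15, 4) → (4, -0.5) − 0.125·(15, 4) = (2.125, -1)
Step 2: at (2.125, -1), ∇F = (6.5, -3.75) → (2.125, -1) − 0.125·(6.5, -3.75) = (1.3125, -0.53125)
b = -0.53125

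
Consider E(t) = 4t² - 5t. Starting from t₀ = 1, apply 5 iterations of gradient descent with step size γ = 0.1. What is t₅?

E′(t) = 8t - 5
Step 1: E′(1) = 3; t₁ = 1 − 0.1·3 = 0.7
Step 2: E′(0.7) = 0.6; t₂ = 0.7 − 0.1·0.6 = 0.64
Step 3: E′(0.64) = 0.12; t₃ = 0.64 − 0.1·0.12 = 0.628
Step 4: E′(0.628) = 0.024; t₄ = 0.628 − 0.1·0.024 = 0.6256
Step 5: E′(0.6256) = 0.0048; t₅ = 0.6256 − 0.1·0.0048 = 0.62512

0.62512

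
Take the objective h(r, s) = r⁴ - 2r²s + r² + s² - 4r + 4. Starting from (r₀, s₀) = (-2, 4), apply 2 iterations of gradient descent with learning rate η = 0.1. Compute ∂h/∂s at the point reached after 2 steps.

∇h = (4r³ - 4rs + 2r - 4, -2r² + 2s)
Step 1: at (-2, 4), ∇h = (-8, 0) → (-2, 4) − 0.1·(-8, 0) = (-1.2, 4)
Step 2: at (-1.2, 4), ∇h = (5.888, 5.12) → (-1.2, 4) − 0.1·(5.888, 5.12) = (-1.7888, 3.488)
∂h/∂s at (-1.7888, 3.488) = 0.57638912

0.57638912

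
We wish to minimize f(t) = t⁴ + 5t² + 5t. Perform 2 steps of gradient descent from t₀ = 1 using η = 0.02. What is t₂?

f′(t) = 4t³ + 10t + 5
t₁ = 1 − 0.02·19 = 0.62
t₂ = 0.62 − 0.02·12.153312 = 0.37693376

0.37693376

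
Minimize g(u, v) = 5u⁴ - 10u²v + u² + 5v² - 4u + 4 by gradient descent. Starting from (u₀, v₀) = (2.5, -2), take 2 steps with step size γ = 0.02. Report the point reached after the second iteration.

(72.1886132, 6.37858)

∇g = (20u³ - 20uv + 2u - 4, -10u² + 10v)
Step 1: at (2.5, -2), ∇g = (413.5, -82.5) → (2.5, -2) − 0.02·(413.5, -82.5) = (-5.77, -0.35)
Step 2: at (-5.77, -0.35), ∇g = (-3897.93066, -336.429) → (-5.77, -0.35) − 0.02·(-3897.93066, -336.429) = (72.1886132, 6.37858)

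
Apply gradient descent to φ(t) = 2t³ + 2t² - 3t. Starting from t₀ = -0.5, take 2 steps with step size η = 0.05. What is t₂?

φ′(t) = 6t² + 4t - 3
Step 1: φ′(-0.5) = -3.5; t₁ = -0.5 − 0.05·(-3.5) = -0.325
Step 2: φ′(-0.325) = -3.66625; t₂ = -0.325 − 0.05·(-3.66625) = -0.1416875

-0.1416875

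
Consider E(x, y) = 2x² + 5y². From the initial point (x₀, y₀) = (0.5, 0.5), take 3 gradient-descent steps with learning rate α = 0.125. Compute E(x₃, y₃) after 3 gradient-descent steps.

0.00811767578125

∇E = (4x, 10y)
(x₁, y₁) = (0.5, 0.5) − 0.125·(2, 5) = (0.25, -0.125)
(x₂, y₂) = (0.25, -0.125) − 0.125·(1, -1.25) = (0.125, 0.03125)
(x₃, y₃) = (0.125, 0.03125) − 0.125·(0.5, 0.3125) = (0.0625, -0.0078125)
E(0.0625, -0.0078125) = 0.00811767578125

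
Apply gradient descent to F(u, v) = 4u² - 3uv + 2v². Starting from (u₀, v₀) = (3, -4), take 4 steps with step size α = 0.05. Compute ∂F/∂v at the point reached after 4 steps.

∇F = (8u - 3v, -3u + 4v)
(u₁, v₁) = (3, -4) − 0.05·(36, -25) = (1.2, -2.75)
(u₂, v₂) = (1.2, -2.75) − 0.05·(17.85, -14.6) = (0.3075, -2.02)
(u₃, v₃) = (0.3075, -2.02) − 0.05·(8.52, -9.0025) = (-0.1185, -1.569875)
(u₄, v₄) = (-0.1185, -1.569875) − 0.05·(3.761625, -5.924) = (-0.30658125, -1.273675)
∂F/∂v at (-0.30658125, -1.273675) = -4.17495625

-4.17495625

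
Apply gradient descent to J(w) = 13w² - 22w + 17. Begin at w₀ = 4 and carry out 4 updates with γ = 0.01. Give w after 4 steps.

1.79188432

J′(w) = 26w - 22
w₁ = 4 − 0.01·82 = 3.18
w₂ = 3.18 − 0.01·60.68 = 2.5732
w₃ = 2.5732 − 0.01·44.9032 = 2.124168
w₄ = 2.124168 − 0.01·33.228368 = 1.79188432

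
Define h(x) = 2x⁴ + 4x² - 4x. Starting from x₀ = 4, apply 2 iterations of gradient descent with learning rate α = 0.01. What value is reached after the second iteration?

h′(x) = 8x³ + 8x - 4
x₁ = 4 − 0.01·540 = -1.4
x₂ = -1.4 − 0.01·(-37.152) = -1.02848

-1.02848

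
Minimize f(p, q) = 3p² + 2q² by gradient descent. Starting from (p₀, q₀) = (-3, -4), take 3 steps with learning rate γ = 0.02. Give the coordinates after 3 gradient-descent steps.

(-2.044416, -3.114752)

∇f = (6p, 4q)
(p₁, q₁) = (-3, -4) − 0.02·(-18, -16) = (-2.64, -3.68)
(p₂, q₂) = (-2.64, -3.68) − 0.02·(-15.84, -14.72) = (-2.3232, -3.3856)
(p₃, q₃) = (-2.3232, -3.3856) − 0.02·(-13.9392, -13.5424) = (-2.044416, -3.114752)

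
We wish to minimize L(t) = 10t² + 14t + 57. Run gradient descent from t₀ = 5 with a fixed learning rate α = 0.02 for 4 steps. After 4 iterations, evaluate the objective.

57.557072384

L′(t) = 20t + 14
Step 1: L′(5) = 114; t₁ = 5 − 0.02·114 = 2.72
Step 2: L′(2.72) = 68.4; t₂ = 2.72 − 0.02·68.4 = 1.352
Step 3: L′(1.352) = 41.04; t₃ = 1.352 − 0.02·41.04 = 0.5312
Step 4: L′(0.5312) = 24.624; t₄ = 0.5312 − 0.02·24.624 = 0.03872
L(0.03872) = 57.557072384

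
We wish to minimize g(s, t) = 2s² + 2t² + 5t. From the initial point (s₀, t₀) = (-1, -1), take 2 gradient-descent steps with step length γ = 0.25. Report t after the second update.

-1.25

∇g = (4s, 4t + 5)
(s₁, t₁) = (-1, -1) − 0.25·(-4, 1) = (0, -1.25)
(s₂, t₂) = (0, -1.25) − 0.25·(0, 0) = (0, -1.25)
t = -1.25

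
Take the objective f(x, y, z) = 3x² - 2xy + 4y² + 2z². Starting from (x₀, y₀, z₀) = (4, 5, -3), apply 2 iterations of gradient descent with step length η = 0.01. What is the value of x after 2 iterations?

∇f = (6x - 2y, -2x + 8y, 4z)
Step 1: at (4, 5, -3), ∇f = (14, 32, -12) → (4, 5, -3) − 0.01·(14, 32, -12) = (3.86, 4.68, -2.88)
Step 2: at (3.86, 4.68, -2.88), ∇f = (13.8, 29.72, -11.52) → (3.86, 4.68, -2.88) − 0.01·(13.8, 29.72, -11.52) = (3.722, 4.3828, -2.7648)
x = 3.722

3.722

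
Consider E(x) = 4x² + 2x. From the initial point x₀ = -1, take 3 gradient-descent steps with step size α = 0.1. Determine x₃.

E′(x) = 8x + 2
Step 1: E′(-1) = -6; x₁ = -1 − 0.1·(-6) = -0.4
Step 2: E′(-0.4) = -1.2; x₂ = -0.4 − 0.1·(-1.2) = -0.28
Step 3: E′(-0.28) = -0.24; x₃ = -0.28 − 0.1·(-0.24) = -0.256

-0.256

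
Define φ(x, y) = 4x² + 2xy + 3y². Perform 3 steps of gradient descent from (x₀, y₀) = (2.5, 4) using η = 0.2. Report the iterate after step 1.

∇φ = (8x + 2y, 2x + 6y)
Step 1: at (2.5, 4), ∇φ = (28, 29) → (2.5, 4) − 0.2·(28, 29) = (-3.1, -1.8)

(-3.1, -1.8)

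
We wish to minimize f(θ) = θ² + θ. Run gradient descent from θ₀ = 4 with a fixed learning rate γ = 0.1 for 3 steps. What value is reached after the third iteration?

1.804

f′(θ) = 2θ + 1
Step 1: f′(4) = 9; θ₁ = 4 − 0.1·9 = 3.1
Step 2: f′(3.1) = 7.2; θ₂ = 3.1 − 0.1·7.2 = 2.38
Step 3: f′(2.38) = 5.76; θ₃ = 2.38 − 0.1·5.76 = 1.804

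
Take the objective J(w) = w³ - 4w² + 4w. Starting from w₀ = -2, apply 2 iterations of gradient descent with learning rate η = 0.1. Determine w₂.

-17.872

J′(w) = 3w² - 8w + 4
Step 1: J′(-2) = 32; w₁ = -2 − 0.1·32 = -5.2
Step 2: J′(-5.2) = 126.72; w₂ = -5.2 − 0.1·126.72 = -17.872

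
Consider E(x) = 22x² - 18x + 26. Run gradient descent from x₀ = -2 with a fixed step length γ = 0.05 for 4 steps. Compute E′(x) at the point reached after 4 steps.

-219.8016

E′(x) = 44x - 18
x₁ = -2 − 0.05·(-106) = 3.3
x₂ = 3.3 − 0.05·127.2 = -3.06
x₃ = -3.06 − 0.05·(-152.64) = 4.572
x₄ = 4.572 − 0.05·183.168 = -4.5864
E′(x) at (-4.5864) = -219.8016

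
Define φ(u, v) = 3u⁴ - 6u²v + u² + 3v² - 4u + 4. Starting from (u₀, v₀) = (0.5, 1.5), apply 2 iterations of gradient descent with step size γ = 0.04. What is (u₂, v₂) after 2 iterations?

(1.16254976, 1.115136)

∇φ = (12u³ - 12uv + 2u - 4, -6u² + 6v)
Step 1: at (0.5, 1.5), ∇φ = (-10.5, 7.5) → (0.5, 1.5) − 0.04·(-10.5, 7.5) = (0.92, 1.2)
Step 2: at (0.92, 1.2), ∇φ = (-6.063744, 2.1216) → (0.92, 1.2) − 0.04·(-6.063744, 2.1216) = (1.16254976, 1.115136)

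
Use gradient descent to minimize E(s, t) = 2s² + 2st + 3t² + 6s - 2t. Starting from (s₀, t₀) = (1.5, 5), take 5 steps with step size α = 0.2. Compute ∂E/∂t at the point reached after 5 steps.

∇E = (4s + 2t + 6, 2s + 6t - 2)
Step 1: at (1.5, 5), ∇E = (22, 31) → (1.5, 5) − 0.2·(22, 31) = (-2.9, -1.2)
Step 2: at (-2.9, -1.2), ∇E = (-8, -15) → (-2.9, -1.2) − 0.2·(-8, -15) = (-1.3, 1.8)
Step 3: at (-1.3, 1.8), ∇E = (4.4, 6.2) → (-1.3, 1.8) − 0.2·(4.4, 6.2) = (-2.18, 0.56)
Step 4: at (-2.18, 0.56), ∇E = (-1.6, -3) → (-2.18, 0.56) − 0.2·(-1.6, -3) = (-1.86, 1.16)
Step 5: at (-1.86, 1.16), ∇E = (0.88, 1.24) → (-1.86, 1.16) − 0.2·(0.88, 1.24) = (-2.036, 0.912)
∂E/∂t at (-2.036, 0.912) = -0.6

-0.6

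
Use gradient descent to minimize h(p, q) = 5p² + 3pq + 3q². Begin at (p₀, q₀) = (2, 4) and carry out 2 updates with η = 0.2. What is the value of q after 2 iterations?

∇h = (10p + 3q, 3p + 6q)
(p₁, q₁) = (2, 4) − 0.2·(32, 30) = (-4.4, -2)
(p₂, q₂) = (-4.4, -2) − 0.2·(-50, -25.2) = (5.6, 3.04)
q = 3.04

3.04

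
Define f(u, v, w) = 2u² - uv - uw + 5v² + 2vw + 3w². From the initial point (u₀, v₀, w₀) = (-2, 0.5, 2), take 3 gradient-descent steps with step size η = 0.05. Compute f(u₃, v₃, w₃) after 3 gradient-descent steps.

2.6376851875

∇f = (4u - v - w, -u + 10v + 2w, -u + 2v + 6w)
Step 1: at (-2, 0.5, 2), ∇f = (-10.5, 11, 15) → (-2, 0.5, 2) − 0.05·(-10.5, 11, 15) = (-1.475, -0.05, 1.25)
Step 2: at (-1.475, -0.05, 1.25), ∇f = (-7.1, 3.475, 8.875) → (-1.475, -0.05, 1.25) − 0.05·(-7.1, 3.475, 8.875) = (-1.12, -0.22375, 0.80625)
Step 3: at (-1.12, -0.22375, 0.80625), ∇f = (-5.0625, 0.495, 5.51) → (-1.12, -0.22375, 0.80625) − 0.05·(-5.0625, 0.495, 5.51) = (-0.866875, -0.2485, 0.53075)
f(-0.866875, -0.2485, 0.53075) = 2.6376851875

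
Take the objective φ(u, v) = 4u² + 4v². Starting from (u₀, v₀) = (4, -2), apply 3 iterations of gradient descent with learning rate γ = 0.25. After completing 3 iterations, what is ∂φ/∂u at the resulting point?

∇φ = (8u, 8v)
(u₁, v₁) = (4, -2) − 0.25·(32, -16) = (-4, 2)
(u₂, v₂) = (-4, 2) − 0.25·(-32, 16) = (4, -2)
(u₃, v₃) = (4, -2) − 0.25·(32, -16) = (-4, 2)
∂φ/∂u at (-4, 2) = -32

-32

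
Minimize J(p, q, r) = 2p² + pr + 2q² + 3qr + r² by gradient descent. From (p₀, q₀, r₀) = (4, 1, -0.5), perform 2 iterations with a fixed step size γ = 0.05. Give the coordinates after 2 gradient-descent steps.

∇J = (4p + r, 4q + 3r, p + 3q + 2r)
(p₁, q₁, r₁) = (4, 1, -0.5) − 0.05·(15.5, 2.5, 6) = (3.225, 0.875, -0.8)
(p₂, q₂, r₂) = (3.225, 0.875, -0.8) − 0.05·(12.1, 1.1, 4.25) = (2.62, 0.82, -1.0125)

(2.62, 0.82, -1.0125)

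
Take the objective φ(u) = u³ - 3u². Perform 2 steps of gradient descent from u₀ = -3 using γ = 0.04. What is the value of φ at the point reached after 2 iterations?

φ′(u) = 3u² - 6u
u₁ = -3 − 0.04·45 = -4.8
u₂ = -4.8 − 0.04·97.92 = -8.7168
φ(-8.7168) = -890.272953925632

-890.272953925632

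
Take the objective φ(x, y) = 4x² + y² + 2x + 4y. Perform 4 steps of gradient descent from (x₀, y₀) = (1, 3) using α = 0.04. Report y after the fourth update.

1.5819648

∇φ = (8x + 2, 2y + 4)
(x₁, y₁) = (1, 3) − 0.04·(10, 10) = (0.6, 2.6)
(x₂, y₂) = (0.6, 2.6) − 0.04·(6.8, 9.2) = (0.328, 2.232)
(x₃, y₃) = (0.328, 2.232) − 0.04·(4.624, 8.464) = (0.14304, 1.89344)
(x₄, y₄) = (0.14304, 1.89344) − 0.04·(3.14432, 7.78688) = (0.0172672, 1.5819648)
y = 1.5819648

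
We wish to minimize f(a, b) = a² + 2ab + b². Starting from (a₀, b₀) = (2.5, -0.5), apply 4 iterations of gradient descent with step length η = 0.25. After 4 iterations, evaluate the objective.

0

∇f = (2a + 2b, 2a + 2b)
Step 1: at (2.5, -0.5), ∇f = (4, 4) → (2.5, -0.5) − 0.25·(4, 4) = (1.5, -1.5)
Step 2: at (1.5, -1.5), ∇f = (0, 0) → (1.5, -1.5) − 0.25·(0, 0) = (1.5, -1.5)
Step 3: at (1.5, -1.5), ∇f = (0, 0) → (1.5, -1.5) − 0.25·(0, 0) = (1.5, -1.5)
Step 4: at (1.5, -1.5), ∇f = (0, 0) → (1.5, -1.5) − 0.25·(0, 0) = (1.5, -1.5)
f(1.5, -1.5) = 0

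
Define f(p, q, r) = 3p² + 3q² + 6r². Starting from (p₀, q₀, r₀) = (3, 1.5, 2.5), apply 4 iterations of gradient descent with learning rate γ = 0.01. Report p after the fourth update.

∇f = (6p, 6q, 12r)
Step 1: at (3, 1.5, 2.5), ∇f = (18, 9, 30) → (3, 1.5, 2.5) − 0.01·(18, 9, 30) = (2.82, 1.41, 2.2)
Step 2: at (2.82, 1.41, 2.2), ∇f = (16.92, 8.46, 26.4) → (2.82, 1.41, 2.2) − 0.01·(16.92, 8.46, 26.4) = (2.6508, 1.3254, 1.936)
Step 3: at (2.6508, 1.3254, 1.936), ∇f = (15.9048, 7.9524, 23.232) → (2.6508, 1.3254, 1.936) − 0.01·(15.9048, 7.9524, 23.232) = (2.491752, 1.245876, 1.70368)
Step 4: at (2.491752, 1.245876, 1.70368), ∇f = (14.950512, 7.475256, 20.44416) → (2.491752, 1.245876, 1.70368) − 0.01·(14.950512, 7.475256, 20.44416) = (2.34224688, 1.17112344, 1.4992384)
p = 2.34224688

2.34224688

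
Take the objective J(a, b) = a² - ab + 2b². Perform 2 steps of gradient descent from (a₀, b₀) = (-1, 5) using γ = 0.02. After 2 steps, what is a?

∇J = (2a - b, -a + 4b)
Step 1: at (-1, 5), ∇J = (-7, 21) → (-1, 5) − 0.02·(-7, 21) = (-0.86, 4.58)
Step 2: at (-0.86, 4.58), ∇J = (-6.3, 19.18) → (-0.86, 4.58) − 0.02·(-6.3, 19.18) = (-0.734, 4.1964)
a = -0.734

-0.734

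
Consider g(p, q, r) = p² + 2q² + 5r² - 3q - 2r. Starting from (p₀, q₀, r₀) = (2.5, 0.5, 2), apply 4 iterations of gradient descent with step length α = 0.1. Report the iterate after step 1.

∇g = (2p, 4q - 3, 10r - 2)
Step 1: at (2.5, 0.5, 2), ∇g = (5, -1, 18) → (2.5, 0.5, 2) − 0.1·(5, -1, 18) = (2, 0.6, 0.2)

(2, 0.6, 0.2)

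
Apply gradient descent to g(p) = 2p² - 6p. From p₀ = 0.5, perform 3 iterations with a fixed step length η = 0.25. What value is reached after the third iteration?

g′(p) = 4p - 6
p₁ = 0.5 − 0.25·(-4) = 1.5
p₂ = 1.5 − 0.25·0 = 1.5
p₃ = 1.5 − 0.25·0 = 1.5

1.5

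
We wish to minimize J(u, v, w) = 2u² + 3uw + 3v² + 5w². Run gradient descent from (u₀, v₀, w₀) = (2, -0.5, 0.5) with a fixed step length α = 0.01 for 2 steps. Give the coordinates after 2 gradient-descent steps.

(1.8171, -0.4418, 0.29385)

∇J = (4u + 3w, 6v, 3u + 10w)
Step 1: at (2, -0.5, 0.5), ∇J = (9.5, -3, 11) → (2, -0.5, 0.5) − 0.01·(9.5, -3, 11) = (1.905, -0.47, 0.39)
Step 2: at (1.905, -0.47, 0.39), ∇J = (8.79, -2.82, 9.615) → (1.905, -0.47, 0.39) − 0.01·(8.79, -2.82, 9.615) = (1.8171, -0.4418, 0.29385)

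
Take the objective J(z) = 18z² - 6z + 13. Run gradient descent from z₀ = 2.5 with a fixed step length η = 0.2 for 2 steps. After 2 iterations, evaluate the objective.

144820.5928

J′(z) = 36z - 6
z₁ = 2.5 − 0.2·84 = -14.3
z₂ = -14.3 − 0.2·(-520.8) = 89.86
J(89.86) = 144820.5928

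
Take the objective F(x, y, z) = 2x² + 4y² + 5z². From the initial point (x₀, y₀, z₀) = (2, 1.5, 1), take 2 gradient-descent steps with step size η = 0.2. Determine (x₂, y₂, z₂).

(0.08, 0.54, 1)

∇F = (4x, 8y, 10z)
Step 1: at (2, 1.5, 1), ∇F = (8, 12, 10) → (2, 1.5, 1) − 0.2·(8, 12, 10) = (0.4, -0.9, -1)
Step 2: at (0.4, -0.9, -1), ∇F = (1.6, -7.2, -10) → (0.4, -0.9, -1) − 0.2·(1.6, -7.2, -10) = (0.08, 0.54, 1)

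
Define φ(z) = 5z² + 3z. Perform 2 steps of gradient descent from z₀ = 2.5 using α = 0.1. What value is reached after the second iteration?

-0.3

φ′(z) = 10z + 3
Step 1: φ′(2.5) = 28; z₁ = 2.5 − 0.1·28 = -0.3
Step 2: φ′(-0.3) = 0; z₂ = -0.3 − 0.1·0 = -0.3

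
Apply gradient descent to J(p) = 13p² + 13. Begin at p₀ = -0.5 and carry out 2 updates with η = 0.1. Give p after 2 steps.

-1.28

J′(p) = 26p
p₁ = -0.5 − 0.1·(-13) = 0.8
p₂ = 0.8 − 0.1·20.8 = -1.28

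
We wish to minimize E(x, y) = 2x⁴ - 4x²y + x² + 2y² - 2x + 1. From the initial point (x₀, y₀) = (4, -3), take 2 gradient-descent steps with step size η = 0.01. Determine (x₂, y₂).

(-0.90968448, -1.967216)

∇E = (8x³ - 8xy + 2x - 2, -4x² + 4y)
Step 1: at (4, -3), ∇E = (614, -76) → (4, -3) − 0.01·(614, -76) = (-2.14, -2.24)
Step 2: at (-2.14, -2.24), ∇E = (-123.031552, -27.2784) → (-2.14, -2.24) − 0.01·(-123.031552, -27.2784) = (-0.90968448, -1.967216)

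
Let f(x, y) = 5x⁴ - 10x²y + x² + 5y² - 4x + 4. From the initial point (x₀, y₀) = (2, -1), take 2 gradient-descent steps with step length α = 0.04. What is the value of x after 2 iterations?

∇f = (20x³ - 20xy + 2x - 4, -10x² + 10y)
(x₁, y₁) = (2, -1) − 0.04·(200, -50) = (-6, 1)
(x₂, y₂) = (-6, 1) − 0.04·(-4216, -350) = (162.64, 15)
x = 162.64

162.64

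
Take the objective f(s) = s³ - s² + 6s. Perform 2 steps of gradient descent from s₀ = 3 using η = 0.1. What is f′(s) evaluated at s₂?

6.747867

f′(s) = 3s² - 2s + 6
Step 1: f′(3) = 27; s₁ = 3 − 0.1·27 = 0.3
Step 2: f′(0.3) = 5.67; s₂ = 0.3 − 0.1·5.67 = -0.267
f′(s) at (-0.267) = 6.747867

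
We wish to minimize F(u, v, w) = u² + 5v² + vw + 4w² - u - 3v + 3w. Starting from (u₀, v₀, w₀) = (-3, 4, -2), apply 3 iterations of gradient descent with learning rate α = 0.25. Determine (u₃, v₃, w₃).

∇F = (2u - 1, 10v + w - 3, v + 8w + 3)
(u₁, v₁, w₁) = (-3, 4, -2) − 0.25·(-7, 35, -9) = (-1.25, -4.75, 0.25)
(u₂, v₂, w₂) = (-1.25, -4.75, 0.25) − 0.25·(-3.5, -50.25, 0.25) = (-0.375, 7.8125, 0.1875)
(u₃, v₃, w₃) = (-0.375, 7.8125, 0.1875) − 0.25·(-1.75, 75.3125, 12.3125) = (0.0625, -11.015625, -2.890625)

(0.0625, -11.015625, -2.890625)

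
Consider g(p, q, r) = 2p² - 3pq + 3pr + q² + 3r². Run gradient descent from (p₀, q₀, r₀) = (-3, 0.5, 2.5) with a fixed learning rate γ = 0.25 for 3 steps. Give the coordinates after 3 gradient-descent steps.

∇g = (4p - 3q + 3r, -3p + 2q, 3p + 6r)
(p₁, q₁, r₁) = (-3, 0.5, 2.5) − 0.25·(-6, 10, 6) = (-1.5, -2, 1)
(p₂, q₂, r₂) = (-1.5, -2, 1) − 0.25·(3, 0.5, 1.5) = (-2.25, -2.125, 0.625)
(p₃, q₃, r₃) = (-2.25, -2.125, 0.625) − 0.25·(-0.75, 2.5, -3) = (-2.0625, -2.75, 1.375)

(-2.0625, -2.75, 1.375)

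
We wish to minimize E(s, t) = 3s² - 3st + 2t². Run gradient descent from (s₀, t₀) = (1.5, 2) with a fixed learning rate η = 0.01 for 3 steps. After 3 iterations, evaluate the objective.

∇E = (6s - 3t, -3s + 4t)
(s₁, t₁) = (1.5, 2) − 0.01·(3, 3.5) = (1.47, 1.965)
(s₂, t₂) = (1.47, 1.965) − 0.01·(2.925, 3.45) = (1.44075, 1.9305)
(s₃, t₃) = (1.44075, 1.9305) − 0.01·(2.853, 3.39975) = (1.41222, 1.8965025)
E(1.41222, 1.8965025) = 5.1417031685625

5.1417031685625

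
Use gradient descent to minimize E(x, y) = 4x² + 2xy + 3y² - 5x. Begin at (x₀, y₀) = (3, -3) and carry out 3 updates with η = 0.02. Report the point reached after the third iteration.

∇E = (8x + 2y - 5, 2x + 6y)
Step 1: at (3, -3), ∇E = (13, -12) → (3, -3) − 0.02·(13, -12) = (2.74, -2.76)
Step 2: at (2.74, -2.76), ∇E = (11.4, -11.08) → (2.74, -2.76) − 0.02·(11.4, -11.08) = (2.512, -2.5384)
Step 3: at (2.512, -2.5384), ∇E = (10.0192, -10.2064) → (2.512, -2.5384) − 0.02·(10.0192, -10.2064) = (2.311616, -2.334272)

(2.311616, -2.334272)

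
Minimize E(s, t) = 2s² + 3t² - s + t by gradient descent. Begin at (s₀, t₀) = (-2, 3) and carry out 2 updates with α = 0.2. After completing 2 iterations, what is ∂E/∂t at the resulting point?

∇E = (4s - 1, 6t + 1)
(s₁, t₁) = (-2, 3) − 0.2·(-9, 19) = (-0.2, -0.8)
(s₂, t₂) = (-0.2, -0.8) − 0.2·(-1.8, -3.8) = (0.16, -0.04)
∂E/∂t at (0.16, -0.04) = 0.76

0.76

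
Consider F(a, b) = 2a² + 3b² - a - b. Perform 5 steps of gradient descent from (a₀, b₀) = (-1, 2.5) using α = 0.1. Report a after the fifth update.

0.1528

∇F = (4a - 1, 6b - 1)
Step 1: at (-1, 2.5), ∇F = (-5, 14) → (-1, 2.5) − 0.1·(-5, 14) = (-0.5, 1.1)
Step 2: at (-0.5, 1.1), ∇F = (-3, 5.6) → (-0.5, 1.1) − 0.1·(-3, 5.6) = (-0.2, 0.54)
Step 3: at (-0.2, 0.54), ∇F = (-1.8, 2.24) → (-0.2, 0.54) − 0.1·(-1.8, 2.24) = (-0.02, 0.316)
Step 4: at (-0.02, 0.316), ∇F = (-1.08, 0.896) → (-0.02, 0.316) − 0.1·(-1.08, 0.896) = (0.088, 0.2264)
Step 5: at (0.088, 0.2264), ∇F = (-0.648, 0.3584) → (0.088, 0.2264) − 0.1·(-0.648, 0.3584) = (0.1528, 0.19056)
a = 0.1528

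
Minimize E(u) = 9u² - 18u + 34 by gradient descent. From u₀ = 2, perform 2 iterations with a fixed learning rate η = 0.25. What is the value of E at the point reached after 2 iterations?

E′(u) = 18u - 18
Step 1: E′(2) = 18; u₁ = 2 − 0.25·18 = -2.5
Step 2: E′(-2.5) = -63; u₂ = -2.5 − 0.25·(-63) = 13.25
E(13.25) = 1375.5625

1375.5625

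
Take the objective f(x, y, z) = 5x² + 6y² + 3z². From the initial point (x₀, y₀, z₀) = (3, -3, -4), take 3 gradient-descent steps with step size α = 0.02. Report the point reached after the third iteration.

∇f = (10x, 12y, 6z)
Step 1: at (3, -3, -4), ∇f = (30, -36, -24) → (3, -3, -4) − 0.02·(30, -36, -24) = (2.4, -2.28, -3.52)
Step 2: at (2.4, -2.28, -3.52), ∇f = (24, -27.36, -21.12) → (2.4, -2.28, -3.52) − 0.02·(24, -27.36, -21.12) = (1.92, -1.7328, -3.0976)
Step 3: at (1.92, -1.7328, -3.0976), ∇f = (19.2, -20.7936, -18.5856) → (1.92, -1.7328, -3.0976) − 0.02·(19.2, -20.7936, -18.5856) = (1.536, -1.316928, -2.725888)

(1.536, -1.316928, -2.725888)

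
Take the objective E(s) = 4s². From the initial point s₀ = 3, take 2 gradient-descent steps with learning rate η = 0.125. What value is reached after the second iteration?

0

E′(s) = 8s
s₁ = 3 − 0.125·24 = 0
s₂ = 0 − 0.125·0 = 0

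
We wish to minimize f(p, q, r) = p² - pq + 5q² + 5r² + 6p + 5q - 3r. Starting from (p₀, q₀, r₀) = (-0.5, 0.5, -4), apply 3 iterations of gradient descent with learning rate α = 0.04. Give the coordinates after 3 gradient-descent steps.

(-1.040576, -0.342016, -0.6288)

∇f = (2p - q + 6, -p + 10q + 5, 10r - 3)
(p₁, q₁, r₁) = (-0.5, 0.5, -4) − 0.04·(4.5, 10.5, -43) = (-0.68, 0.08, -2.28)
(p₂, q₂, r₂) = (-0.68, 0.08, -2.28) − 0.04·(4.56, 6.48, -25.8) = (-0.8624, -0.1792, -1.248)
(p₃, q₃, r₃) = (-0.8624, -0.1792, -1.248) − 0.04·(4.4544, 4.0704, -15.48) = (-1.040576, -0.342016, -0.6288)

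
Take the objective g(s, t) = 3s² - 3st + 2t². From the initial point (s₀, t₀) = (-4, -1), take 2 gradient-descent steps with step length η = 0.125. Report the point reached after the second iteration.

∇g = (6s - 3t, -3s + 4t)
(s₁, t₁) = (-4, -1) − 0.125·(-21, 8) = (-1.375, -2)
(s₂, t₂) = (-1.375, -2) − 0.125·(-2.25, -3.875) = (-1.09375, -1.515625)

(-1.09375, -1.515625)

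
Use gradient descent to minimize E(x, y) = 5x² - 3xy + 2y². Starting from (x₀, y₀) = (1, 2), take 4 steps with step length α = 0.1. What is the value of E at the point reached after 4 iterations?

∇E = (10x - 3y, -3x + 4y)
Step 1: at (1, 2), ∇E = (4, 5) → (1, 2) − 0.1·(4, 5) = (0.6, 1.5)
Step 2: at (0.6, 1.5), ∇E = (1.5, 4.2) → (0.6, 1.5) − 0.1·(1.5, 4.2) = (0.45, 1.08)
Step 3: at (0.45, 1.08), ∇E = (1.26, 2.97) → (0.45, 1.08) − 0.1·(1.26, 2.97) = (0.324, 0.783)
Step 4: at (0.324, 0.783), ∇E = (0.891, 2.16) → (0.324, 0.783) − 0.1·(0.891, 2.16) = (0.2349, 0.567)
E(0.2349, 0.567) = 0.51930315

0.51930315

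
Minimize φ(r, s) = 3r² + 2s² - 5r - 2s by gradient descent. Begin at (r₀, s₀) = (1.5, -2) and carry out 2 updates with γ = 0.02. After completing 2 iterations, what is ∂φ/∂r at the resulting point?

∇φ = (6r - 5, 4s - 2)
Step 1: at (1.5, -2), ∇φ = (4, -10) → (1.5, -2) − 0.02·(4, -10) = (1.42, -1.8)
Step 2: at (1.42, -1.8), ∇φ = (3.52, -9.2) → (1.42, -1.8) − 0.02·(3.52, -9.2) = (1.3496, -1.616)
∂φ/∂r at (1.3496, -1.616) = 3.0976

3.0976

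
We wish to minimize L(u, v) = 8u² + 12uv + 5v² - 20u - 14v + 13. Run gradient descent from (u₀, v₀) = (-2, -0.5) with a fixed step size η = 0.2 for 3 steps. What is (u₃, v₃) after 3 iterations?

∇L = (16u + 12v - 20, 12u + 10v - 14)
(u₁, v₁) = (-2, -0.5) − 0.2·(-58, -43) = (9.6, 8.1)
(u₂, v₂) = (9.6, 8.1) − 0.2·(230.8, 182.2) = (-36.56, -28.34)
(u₃, v₃) = (-36.56, -28.34) − 0.2·(-945.04, -736.12) = (152.448, 118.884)

(152.448, 118.884)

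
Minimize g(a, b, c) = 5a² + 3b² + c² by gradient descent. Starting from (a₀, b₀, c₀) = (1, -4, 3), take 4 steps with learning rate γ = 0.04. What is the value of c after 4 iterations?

∇g = (10a, 6b, 2c)
(a₁, b₁, c₁) = (1, -4, 3) − 0.04·(10, -24, 6) = (0.6, -3.04, 2.76)
(a₂, b₂, c₂) = (0.6, -3.04, 2.76) − 0.04·(6, -18.24, 5.52) = (0.36, -2.3104, 2.5392)
(a₃, b₃, c₃) = (0.36, -2.3104, 2.5392) − 0.04·(3.6, -13.8624, 5.0784) = (0.216, -1.755904, 2.336064)
(a₄, b₄, c₄) = (0.216, -1.755904, 2.336064) − 0.04·(2.16, -10.535424, 4.672128) = (0.1296, -1.33448704, 2.14917888)
c = 2.14917888

2.14917888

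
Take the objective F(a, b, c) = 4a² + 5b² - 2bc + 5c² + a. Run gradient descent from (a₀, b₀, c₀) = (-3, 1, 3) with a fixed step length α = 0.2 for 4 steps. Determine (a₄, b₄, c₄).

(-0.4976, -3.5824, 4.1008)

∇F = (8a + 1, 10b - 2c, -2b + 10c)
Step 1: at (-3, 1, 3), ∇F = (-23, 4, 28) → (-3, 1, 3) − 0.2·(-23, 4, 28) = (1.6, 0.2, -2.6)
Step 2: at (1.6, 0.2, -2.6), ∇F = (13.8, 7.2, -26.4) → (1.6, 0.2, -2.6) − 0.2·(13.8, 7.2, -26.4) = (-1.16, -1.24, 2.68)
Step 3: at (-1.16, -1.24, 2.68), ∇F = (-8.28, -17.76, 29.28) → (-1.16, -1.24, 2.68) − 0.2·(-8.28, -17.76, 29.28) = (0.496, 2.312, -3.176)
Step 4: at (0.496, 2.312, -3.176), ∇F = (4.968, 29.472, -36.384) → (0.496, 2.312, -3.176) − 0.2·(4.968, 29.472, -36.384) = (-0.4976, -3.5824, 4.1008)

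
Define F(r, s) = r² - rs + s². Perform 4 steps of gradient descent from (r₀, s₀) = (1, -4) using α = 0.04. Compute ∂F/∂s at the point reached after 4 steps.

∇F = (2r - s, -r + 2s)
(r₁, s₁) = (1, -4) − 0.04·(6, -9) = (0.76, -3.64)
(r₂, s₂) = (0.76, -3.64) − 0.04·(5.16, -8.04) = (0.5536, -3.3184)
(r₃, s₃) = (0.5536, -3.3184) − 0.04·(4.4256, -7.1904) = (0.376576, -3.030784)
(r₄, s₄) = (0.376576, -3.030784) − 0.04·(3.783936, -6.438144) = (0.22521856, -2.77325824)
∂F/∂s at (0.22521856, -2.77325824) = -5.77173504

-5.77173504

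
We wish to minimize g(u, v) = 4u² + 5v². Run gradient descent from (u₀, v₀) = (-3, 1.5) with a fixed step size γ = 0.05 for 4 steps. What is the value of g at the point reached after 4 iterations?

0.6486070725

∇g = (8u, 10v)
(u₁, v₁) = (-3, 1.5) − 0.05·(-24, 15) = (-1.8, 0.75)
(u₂, v₂) = (-1.8, 0.75) − 0.05·(-14.4, 7.5) = (-1.08, 0.375)
(u₃, v₃) = (-1.08, 0.375) − 0.05·(-8.64, 3.75) = (-0.648, 0.1875)
(u₄, v₄) = (-0.648, 0.1875) − 0.05·(-5.184, 1.875) = (-0.3888, 0.09375)
g(-0.3888, 0.09375) = 0.6486070725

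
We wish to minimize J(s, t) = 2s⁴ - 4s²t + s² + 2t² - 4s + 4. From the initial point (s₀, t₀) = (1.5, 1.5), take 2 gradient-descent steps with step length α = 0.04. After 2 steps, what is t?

1.583584

∇J = (8s³ - 8st + 2s - 4, -4s² + 4t)
(s₁, t₁) = (1.5, 1.5) − 0.04·(8, -3) = (1.18, 1.62)
(s₂, t₂) = (1.18, 1.62) − 0.04·(-3.788544, 0.9104) = (1.33154176, 1.583584)
t = 1.583584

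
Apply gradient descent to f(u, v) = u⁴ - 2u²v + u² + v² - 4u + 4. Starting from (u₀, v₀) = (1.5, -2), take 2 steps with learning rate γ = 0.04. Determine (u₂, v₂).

(0.47779072, -1.505568)

∇f = (4u³ - 4uv + 2u - 4, -2u² + 2v)
Step 1: at (1.5, -2), ∇f = (24.5, -8.5) → (1.5, -2) − 0.04·(24.5, -8.5) = (0.52, -1.66)
Step 2: at (0.52, -1.66), ∇f = (1.055232, -3.8608) → (0.52, -1.66) − 0.04·(1.055232, -3.8608) = (0.47779072, -1.505568)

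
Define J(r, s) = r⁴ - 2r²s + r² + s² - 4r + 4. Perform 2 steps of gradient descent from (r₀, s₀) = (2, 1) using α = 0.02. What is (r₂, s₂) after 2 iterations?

∇J = (4r³ - 4rs + 2r - 4, -2r² + 2s)
Step 1: at (2, 1), ∇J = (24, -6) → (2, 1) − 0.02·(24, -6) = (1.52, 1.12)
Step 2: at (1.52, 1.12), ∇J = (6.277632, -2.3808) → (1.52, 1.12) − 0.02·(6.277632, -2.3808) = (1.39444736, 1.167616)

(1.39444736, 1.167616)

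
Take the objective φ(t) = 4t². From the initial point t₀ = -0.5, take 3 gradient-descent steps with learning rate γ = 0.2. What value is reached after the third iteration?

φ′(t) = 8t
t₁ = -0.5 − 0.2·(-4) = 0.3
t₂ = 0.3 − 0.2·2.4 = -0.18
t₃ = -0.18 − 0.2·(-1.44) = 0.108

0.108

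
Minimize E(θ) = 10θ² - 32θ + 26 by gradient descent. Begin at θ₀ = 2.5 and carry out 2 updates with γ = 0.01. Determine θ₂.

2.176

E′(θ) = 20θ - 32
θ₁ = 2.5 − 0.01·18 = 2.32
θ₂ = 2.32 − 0.01·14.4 = 2.176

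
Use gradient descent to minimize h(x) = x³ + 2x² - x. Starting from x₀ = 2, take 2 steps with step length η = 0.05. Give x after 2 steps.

0.724625

h′(x) = 3x² + 4x - 1
x₁ = 2 − 0.05·19 = 1.05
x₂ = 1.05 − 0.05·6.5075 = 0.724625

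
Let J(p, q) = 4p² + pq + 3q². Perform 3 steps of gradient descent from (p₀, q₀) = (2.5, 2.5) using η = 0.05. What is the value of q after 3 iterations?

0.7109375

∇J = (8p + q, p + 6q)
Step 1: at (2.5, 2.5), ∇J = (22.5, 17.5) → (2.5, 2.5) − 0.05·(22.5, 17.5) = (1.375, 1.625)
Step 2: at (1.375, 1.625), ∇J = (12.625, 11.125) → (1.375, 1.625) − 0.05·(12.625, 11.125) = (0.74375, 1.06875)
Step 3: at (0.74375, 1.06875), ∇J = (7.01875, 7.15625) → (0.74375, 1.06875) − 0.05·(7.01875, 7.15625) = (0.3928125, 0.7109375)
q = 0.7109375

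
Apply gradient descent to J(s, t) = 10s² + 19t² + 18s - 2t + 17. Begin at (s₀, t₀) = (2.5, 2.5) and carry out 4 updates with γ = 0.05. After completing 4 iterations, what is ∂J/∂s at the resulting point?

0

∇J = (20s + 18, 38t - 2)
Step 1: at (2.5, 2.5), ∇J = (68, 93) → (2.5, 2.5) − 0.05·(68, 93) = (-0.9, -2.15)
Step 2: at (-0.9, -2.15), ∇J = (0, -83.7) → (-0.9, -2.15) − 0.05·(0, -83.7) = (-0.9, 2.035)
Step 3: at (-0.9, 2.035), ∇J = (0, 75.33) → (-0.9, 2.035) − 0.05·(0, 75.33) = (-0.9, -1.7315)
Step 4: at (-0.9, -1.7315), ∇J = (0, -67.797) → (-0.9, -1.7315) − 0.05·(0, -67.797) = (-0.9, 1.65835)
∂J/∂s at (-0.9, 1.65835) = 0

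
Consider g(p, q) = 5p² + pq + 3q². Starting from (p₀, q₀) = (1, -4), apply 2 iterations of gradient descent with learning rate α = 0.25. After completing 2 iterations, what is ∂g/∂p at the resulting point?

∇g = (10p + q, p + 6q)
(p₁, q₁) = (1, -4) − 0.25·(6, -23) = (-0.5, 1.75)
(p₂, q₂) = (-0.5, 1.75) − 0.25·(-3.25, 10) = (0.3125, -0.75)
∂g/∂p at (0.3125, -0.75) = 2.375

2.375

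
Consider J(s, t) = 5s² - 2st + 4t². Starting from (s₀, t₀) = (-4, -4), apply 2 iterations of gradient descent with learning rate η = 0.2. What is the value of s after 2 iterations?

∇J = (10s - 2t, -2s + 8t)
Step 1: at (-4, -4), ∇J = (-32, -24) → (-4, -4) − 0.2·(-32, -24) = (2.4, 0.8)
Step 2: at (2.4, 0.8), ∇J = (22.4, 1.6) → (2.4, 0.8) − 0.2·(22.4, 1.6) = (-2.08, 0.48)
s = -2.08

-2.08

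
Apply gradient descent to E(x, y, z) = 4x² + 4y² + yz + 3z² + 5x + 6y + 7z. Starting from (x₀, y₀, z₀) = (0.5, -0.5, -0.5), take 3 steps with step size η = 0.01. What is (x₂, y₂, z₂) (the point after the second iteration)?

(0.3272, -0.52845, -0.56775)

∇E = (8x + 5, 8y + z + 6, y + 6z + 7)
Step 1: at (0.5, -0.5, -0.5), ∇E = (9, 1.5, 3.5) → (0.5, -0.5, -0.5) − 0.01·(9, 1.5, 3.5) = (0.41, -0.515, -0.535)
Step 2: at (0.41, -0.515, -0.535), ∇E = (8.28, 1.345, 3.275) → (0.41, -0.515, -0.535) − 0.01·(8.28, 1.345, 3.275) = (0.3272, -0.52845, -0.56775)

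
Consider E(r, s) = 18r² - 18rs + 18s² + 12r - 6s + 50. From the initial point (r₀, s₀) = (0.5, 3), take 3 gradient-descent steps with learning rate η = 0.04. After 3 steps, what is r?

∇E = (36r - 18s + 12, -18r + 36s - 6)
Step 1: at (0.5, 3), ∇E = (-24, 93) → (0.5, 3) − 0.04·(-24, 93) = (1.46, -0.72)
Step 2: at (1.46, -0.72), ∇E = (77.52, -58.2) → (1.46, -0.72) − 0.04·(77.52, -58.2) = (-1.6408, 1.608)
Step 3: at (-1.6408, 1.608), ∇E = (-76.0128, 81.4224) → (-1.6408, 1.608) − 0.04·(-76.0128, 81.4224) = (1.399712, -1.648896)
r = 1.399712

1.399712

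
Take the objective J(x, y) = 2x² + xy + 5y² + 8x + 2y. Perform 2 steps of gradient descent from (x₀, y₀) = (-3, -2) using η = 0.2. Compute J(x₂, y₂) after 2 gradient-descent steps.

18.304

∇J = (4x + y + 8, x + 10y + 2)
(x₁, y₁) = (-3, -2) − 0.2·(-6, -21) = (-1.8, 2.2)
(x₂, y₂) = (-1.8, 2.2) − 0.2·(3, 22.2) = (-2.4, -2.24)
J(-2.4, -2.24) = 18.304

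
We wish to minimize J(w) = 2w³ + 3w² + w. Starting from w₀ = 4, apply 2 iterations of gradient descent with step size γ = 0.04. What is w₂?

J′(w) = 6w² + 6w + 1
w₁ = 4 − 0.04·121 = -0.84
w₂ = -0.84 − 0.04·0.1936 = -0.847744

-0.847744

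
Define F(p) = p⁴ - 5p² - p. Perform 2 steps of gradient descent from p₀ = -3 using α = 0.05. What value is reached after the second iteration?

F′(p) = 4p³ - 10p - 1
Step 1: F′(-3) = -79; p₁ = -3 − 0.05·(-79) = 0.95
Step 2: F′(0.95) = -7.0705; p₂ = 0.95 − 0.05·(-7.0705) = 1.303525

1.303525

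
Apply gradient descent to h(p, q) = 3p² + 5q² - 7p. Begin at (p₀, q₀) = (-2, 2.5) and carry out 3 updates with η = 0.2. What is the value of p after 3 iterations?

∇h = (6p - 7, 10q)
Step 1: at (-2, 2.5), ∇h = (-19, 25) → (-2, 2.5) − 0.2·(-19, 25) = (1.8, -2.5)
Step 2: at (1.8, -2.5), ∇h = (3.8, -25) → (1.8, -2.5) − 0.2·(3.8, -25) = (1.04, 2.5)
Step 3: at (1.04, 2.5), ∇h = (-0.76, 25) → (1.04, 2.5) − 0.2·(-0.76, 25) = (1.192, -2.5)
p = 1.192

1.192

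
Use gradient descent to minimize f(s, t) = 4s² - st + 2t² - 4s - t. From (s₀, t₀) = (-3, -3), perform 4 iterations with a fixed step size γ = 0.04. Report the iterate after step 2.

(-1.304, -2.224)

∇f = (8s - t - 4, -s + 4t - 1)
(s₁, t₁) = (-3, -3) − 0.04·(-25, -10) = (-2, -2.6)
(s₂, t₂) = (-2, -2.6) − 0.04·(-17.4, -9.4) = (-1.304, -2.224)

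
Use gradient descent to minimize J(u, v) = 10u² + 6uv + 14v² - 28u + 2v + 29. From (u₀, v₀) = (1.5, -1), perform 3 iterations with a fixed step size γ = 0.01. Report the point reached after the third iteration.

∇J = (20u + 6v - 28, 6u + 28v + 2)
Step 1: at (1.5, -1), ∇J = (-4, -17) → (1.5, -1) − 0.01·(-4, -17) = (1.54, -0.83)
Step 2: at (1.54, -0.83), ∇J = (-2.18, -12) → (1.54, -0.83) − 0.01·(-2.18, -12) = (1.5618, -0.71)
Step 3: at (1.5618, -0.71), ∇J = (-1.024, -8.5092) → (1.5618, -0.71) − 0.01·(-1.024, -8.5092) = (1.57204, -0.624908)

(1.57204, -0.624908)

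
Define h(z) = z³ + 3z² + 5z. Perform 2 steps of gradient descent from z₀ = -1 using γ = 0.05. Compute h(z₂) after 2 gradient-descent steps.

h′(z) = 3z² + 6z + 5
z₁ = -1 − 0.05·2 = -1.1
z₂ = -1.1 − 0.05·2.03 = -1.2015
h(-1.2015) = -3.411181353375

-3.411181353375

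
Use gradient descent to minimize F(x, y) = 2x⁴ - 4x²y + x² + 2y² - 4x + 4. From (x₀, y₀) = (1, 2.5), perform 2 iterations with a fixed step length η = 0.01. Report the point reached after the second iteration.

(1.26120448, 2.394384)

∇F = (8x³ - 8xy + 2x - 4, -4x² + 4y)
(x₁, y₁) = (1, 2.5) − 0.01·(-14, 6) = (1.14, 2.44)
(x₂, y₂) = (1.14, 2.44) − 0.01·(-12.120448, 4.5616) = (1.26120448, 2.394384)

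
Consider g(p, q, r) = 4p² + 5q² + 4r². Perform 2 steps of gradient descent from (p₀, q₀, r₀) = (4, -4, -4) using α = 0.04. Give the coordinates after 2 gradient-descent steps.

(1.8496, -1.44, -1.8496)

∇g = (8p, 10q, 8r)
(p₁, q₁, r₁) = (4, -4, -4) − 0.04·(32, -40, -32) = (2.72, -2.4, -2.72)
(p₂, q₂, r₂) = (2.72, -2.4, -2.72) − 0.04·(21.76, -24, -21.76) = (1.8496, -1.44, -1.8496)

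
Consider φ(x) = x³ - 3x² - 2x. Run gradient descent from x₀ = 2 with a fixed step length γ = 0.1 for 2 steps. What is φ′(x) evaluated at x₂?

-0.176528

φ′(x) = 3x² - 6x - 2
x₁ = 2 − 0.1·(-2) = 2.2
x₂ = 2.2 − 0.1·(-0.68) = 2.268
φ′(x) at (2.268) = -0.176528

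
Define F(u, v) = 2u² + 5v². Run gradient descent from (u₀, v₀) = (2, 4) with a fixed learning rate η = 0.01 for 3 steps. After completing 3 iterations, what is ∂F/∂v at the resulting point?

∇F = (4u, 10v)
(u₁, v₁) = (2, 4) − 0.01·(8, 40) = (1.92, 3.6)
(u₂, v₂) = (1.92, 3.6) − 0.01·(7.68, 36) = (1.8432, 3.24)
(u₃, v₃) = (1.8432, 3.24) − 0.01·(7.3728, 32.4) = (1.769472, 2.916)
∂F/∂v at (1.769472, 2.916) = 29.16

29.16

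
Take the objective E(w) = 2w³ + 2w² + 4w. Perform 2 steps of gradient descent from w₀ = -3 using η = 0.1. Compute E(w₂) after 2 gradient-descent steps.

-121368.485281792

E′(w) = 6w² + 4w + 4
w₁ = -3 − 0.1·46 = -7.6
w₂ = -7.6 − 0.1·320.16 = -39.616
E(-39.616) = -121368.485281792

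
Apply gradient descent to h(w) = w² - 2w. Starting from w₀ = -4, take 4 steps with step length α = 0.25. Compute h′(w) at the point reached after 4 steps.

h′(w) = 2w - 2
w₁ = -4 − 0.25·(-10) = -1.5
w₂ = -1.5 − 0.25·(-5) = -0.25
w₃ = -0.25 − 0.25·(-2.5) = 0.375
w₄ = 0.375 − 0.25·(-1.25) = 0.6875
h′(w) at (0.6875) = -0.625

-0.625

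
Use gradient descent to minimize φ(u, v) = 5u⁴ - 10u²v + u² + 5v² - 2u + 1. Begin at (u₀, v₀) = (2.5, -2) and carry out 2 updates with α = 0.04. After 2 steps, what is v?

80.52976

∇φ = (20u³ - 20uv + 2u - 2, -10u² + 10v)
(u₁, v₁) = (2.5, -2) − 0.04·(415.5, -82.5) = (-14.12, 1.3)
(u₂, v₂) = (-14.12, 1.3) − 0.04·(-55966.45056, -1980.744) = (2224.5380224, 80.52976)
v = 80.52976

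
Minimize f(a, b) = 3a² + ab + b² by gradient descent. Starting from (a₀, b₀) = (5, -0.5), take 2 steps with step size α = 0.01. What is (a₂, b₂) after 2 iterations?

(4.4281, -0.57625)

∇f = (6a + b, a + 2b)
Step 1: at (5, -0.5), ∇f = (29.5, 4) → (5, -0.5) − 0.01·(29.5, 4) = (4.705, -0.54)
Step 2: at (4.705, -0.54), ∇f = (27.69, 3.625) → (4.705, -0.54) − 0.01·(27.69, 3.625) = (4.4281, -0.57625)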